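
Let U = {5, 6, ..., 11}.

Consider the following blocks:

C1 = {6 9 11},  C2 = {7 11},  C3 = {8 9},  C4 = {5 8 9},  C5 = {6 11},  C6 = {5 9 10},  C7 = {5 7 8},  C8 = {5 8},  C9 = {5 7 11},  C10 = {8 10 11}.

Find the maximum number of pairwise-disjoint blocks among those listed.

C2, C4 are pairwise disjoint (C2={7,11}; C4={5,8,9}).
Every remaining block overlaps one of these, and no 3 of the listed blocks are pairwise disjoint, so 2 is the maximum.

2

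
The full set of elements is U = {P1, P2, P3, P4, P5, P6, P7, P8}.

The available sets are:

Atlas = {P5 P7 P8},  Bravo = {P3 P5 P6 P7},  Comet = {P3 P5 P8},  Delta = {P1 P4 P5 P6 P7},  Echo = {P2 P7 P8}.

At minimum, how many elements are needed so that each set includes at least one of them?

Take H = {P7, P8}. Each listed set contains at least one of these, so H is a hitting set of size 2.
No single element lies in every set, so at least 2 are needed and 2 is optimal.

2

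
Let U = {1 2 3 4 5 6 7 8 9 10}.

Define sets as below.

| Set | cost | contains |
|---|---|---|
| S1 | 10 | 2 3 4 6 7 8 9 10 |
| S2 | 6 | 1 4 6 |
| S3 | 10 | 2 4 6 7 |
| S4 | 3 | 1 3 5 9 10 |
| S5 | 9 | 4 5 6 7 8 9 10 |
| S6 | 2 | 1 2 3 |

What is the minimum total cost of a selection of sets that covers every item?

S5, S6 together cover every item (S5 ∪ S6 = {1, 2, 3, 4, 5, 6, 7, 8, 9, 10}); total cost 9 + 2 = 11.
The greedy pick S4, S1 costs 13; no covering selection beats 11.

11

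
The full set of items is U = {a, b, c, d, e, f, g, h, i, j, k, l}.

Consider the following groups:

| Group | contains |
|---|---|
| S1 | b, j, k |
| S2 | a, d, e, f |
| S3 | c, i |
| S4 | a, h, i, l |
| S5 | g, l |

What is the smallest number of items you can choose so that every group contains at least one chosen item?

4

T = {a, b, i, l} meets every group (each contains at least one member of T), and |T| = 4.
The groups S1, S2, S3, S5 are pairwise disjoint, so any hitting set needs a separate item for each — at least 4. Hence 4 is optimal.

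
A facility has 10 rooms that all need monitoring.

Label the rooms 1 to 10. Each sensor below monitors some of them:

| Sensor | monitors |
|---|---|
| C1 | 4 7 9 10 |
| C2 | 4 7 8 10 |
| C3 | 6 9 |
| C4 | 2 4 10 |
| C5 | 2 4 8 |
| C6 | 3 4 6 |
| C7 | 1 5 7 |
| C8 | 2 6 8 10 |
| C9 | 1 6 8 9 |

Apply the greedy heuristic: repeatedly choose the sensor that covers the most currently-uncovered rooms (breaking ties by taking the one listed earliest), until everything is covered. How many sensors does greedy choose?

Greedy: pick C1 (covers 4 new) → pick C8 (covers 3 new) → pick C7 (covers 2 new) → pick C6 (covers 1 new). Total picks: 4.

4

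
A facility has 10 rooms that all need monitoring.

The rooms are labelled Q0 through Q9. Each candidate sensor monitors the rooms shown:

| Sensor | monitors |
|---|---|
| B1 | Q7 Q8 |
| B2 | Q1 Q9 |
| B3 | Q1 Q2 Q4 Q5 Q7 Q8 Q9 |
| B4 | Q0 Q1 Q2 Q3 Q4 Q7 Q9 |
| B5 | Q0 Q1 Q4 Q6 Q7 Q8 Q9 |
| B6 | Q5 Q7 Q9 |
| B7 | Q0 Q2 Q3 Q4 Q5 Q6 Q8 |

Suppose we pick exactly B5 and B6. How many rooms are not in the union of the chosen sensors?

Union of B5, B6 = {Q0, Q1, Q4, Q5, Q6, Q7, Q8, Q9}.
Not covered: Q2, Q3 — 2 rooms.

2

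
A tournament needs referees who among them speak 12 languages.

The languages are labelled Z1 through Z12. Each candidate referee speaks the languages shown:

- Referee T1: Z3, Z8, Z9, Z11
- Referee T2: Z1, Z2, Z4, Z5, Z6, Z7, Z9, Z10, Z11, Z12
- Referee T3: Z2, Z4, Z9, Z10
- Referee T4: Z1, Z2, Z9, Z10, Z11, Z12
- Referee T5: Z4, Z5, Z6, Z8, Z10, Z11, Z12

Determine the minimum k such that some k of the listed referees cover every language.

T1 and T2 together: T1 ∪ T2 = {Z1, Z2, Z3, Z4, Z5, Z6, Z7, Z8, Z9, Z10, Z11, Z12} — every language is covered.
No single referee has all 12 languages (the largest, T2, has 10), so 2 is optimal.

2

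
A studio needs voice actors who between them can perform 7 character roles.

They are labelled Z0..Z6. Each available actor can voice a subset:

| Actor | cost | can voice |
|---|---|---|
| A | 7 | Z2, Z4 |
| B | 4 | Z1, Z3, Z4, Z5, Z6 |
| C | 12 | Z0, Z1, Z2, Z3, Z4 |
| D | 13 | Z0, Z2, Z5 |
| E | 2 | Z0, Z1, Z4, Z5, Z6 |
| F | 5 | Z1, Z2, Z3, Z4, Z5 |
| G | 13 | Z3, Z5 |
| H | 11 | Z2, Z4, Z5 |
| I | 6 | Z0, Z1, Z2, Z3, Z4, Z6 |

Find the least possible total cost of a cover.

E, F together cover every role (E ∪ F = {Z0, Z1, Z2, Z3, Z4, Z5, Z6}); total cost 2 + 5 = 7.
No covering selection has total cost below 7.

7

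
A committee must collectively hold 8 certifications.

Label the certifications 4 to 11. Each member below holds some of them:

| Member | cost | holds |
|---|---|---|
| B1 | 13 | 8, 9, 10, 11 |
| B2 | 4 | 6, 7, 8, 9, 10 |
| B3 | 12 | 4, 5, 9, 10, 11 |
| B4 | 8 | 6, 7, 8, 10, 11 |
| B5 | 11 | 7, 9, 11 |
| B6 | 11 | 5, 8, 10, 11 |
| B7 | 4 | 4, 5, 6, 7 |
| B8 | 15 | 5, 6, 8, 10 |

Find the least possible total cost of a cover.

16

B2, B4, B7 together cover every certification (B2 ∪ B4 ∪ B7 = {4, 5, 6, 7, 8, 9, 10, 11}); total cost 4 + 8 + 4 = 16.
No covering selection has total cost below 16.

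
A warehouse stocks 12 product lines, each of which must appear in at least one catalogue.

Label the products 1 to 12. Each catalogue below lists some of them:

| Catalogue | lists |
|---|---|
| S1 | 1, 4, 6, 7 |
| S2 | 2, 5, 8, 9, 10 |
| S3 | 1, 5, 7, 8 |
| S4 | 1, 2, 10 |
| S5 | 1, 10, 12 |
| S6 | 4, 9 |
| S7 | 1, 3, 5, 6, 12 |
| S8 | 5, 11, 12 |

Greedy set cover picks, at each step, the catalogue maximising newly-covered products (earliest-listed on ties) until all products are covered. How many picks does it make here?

Greedy: pick S2 (covers 5 new) → pick S1 (covers 4 new) → pick S7 (covers 2 new) → pick S8 (covers 1 new). Total picks: 4.

4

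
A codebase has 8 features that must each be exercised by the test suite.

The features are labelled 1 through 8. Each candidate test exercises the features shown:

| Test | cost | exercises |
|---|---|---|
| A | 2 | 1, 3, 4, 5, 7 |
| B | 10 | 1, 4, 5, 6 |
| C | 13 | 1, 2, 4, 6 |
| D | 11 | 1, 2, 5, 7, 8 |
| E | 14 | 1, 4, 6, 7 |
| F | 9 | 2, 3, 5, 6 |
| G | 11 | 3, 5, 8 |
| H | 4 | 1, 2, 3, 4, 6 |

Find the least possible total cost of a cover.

15

D, H together cover every feature (D ∪ H = {1, 2, 3, 4, 5, 6, 7, 8}); total cost 11 + 4 = 15.
The greedy pick A, H, D costs 17; no covering selection beats 15.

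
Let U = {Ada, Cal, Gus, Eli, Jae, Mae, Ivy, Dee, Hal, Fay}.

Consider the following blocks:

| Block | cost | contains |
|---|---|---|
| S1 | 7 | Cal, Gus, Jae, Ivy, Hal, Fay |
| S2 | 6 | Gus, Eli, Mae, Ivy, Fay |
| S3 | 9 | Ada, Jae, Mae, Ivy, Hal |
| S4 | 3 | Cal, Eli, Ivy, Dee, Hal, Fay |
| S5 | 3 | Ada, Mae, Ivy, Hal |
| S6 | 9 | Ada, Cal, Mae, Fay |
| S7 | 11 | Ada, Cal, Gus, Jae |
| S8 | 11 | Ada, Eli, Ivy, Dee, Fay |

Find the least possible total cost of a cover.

13

S1, S4, S5 together cover every element (S1 ∪ S4 ∪ S5 = {Ada, Cal, Gus, Eli, Jae, Mae, Ivy, Dee, Hal, Fay}); total cost 7 + 3 + 3 = 13.
No covering selection has total cost below 13.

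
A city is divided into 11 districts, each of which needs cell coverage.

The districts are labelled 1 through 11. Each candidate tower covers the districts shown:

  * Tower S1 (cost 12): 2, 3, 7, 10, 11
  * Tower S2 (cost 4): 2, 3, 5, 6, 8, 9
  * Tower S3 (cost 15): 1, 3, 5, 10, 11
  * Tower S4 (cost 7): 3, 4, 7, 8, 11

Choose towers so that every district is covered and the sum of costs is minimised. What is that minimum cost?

S2, S3, S4 together cover every district (S2 ∪ S3 ∪ S4 = {1, 2, 3, 4, 5, 6, 7, 8, 9, 10, 11}); total cost 4 + 15 + 7 = 26.
No covering selection has total cost below 26.

26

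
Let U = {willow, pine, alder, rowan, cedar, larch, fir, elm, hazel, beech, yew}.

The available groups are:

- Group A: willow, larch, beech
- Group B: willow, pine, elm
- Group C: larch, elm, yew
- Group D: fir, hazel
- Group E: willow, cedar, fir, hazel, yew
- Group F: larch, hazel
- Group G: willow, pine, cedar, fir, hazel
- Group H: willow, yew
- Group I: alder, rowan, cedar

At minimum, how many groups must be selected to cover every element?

Take {A, B, E, I}. Their union is {willow, pine, alder, rowan, cedar, larch, fir, elm, hazel, beech, yew}, which is all 11 elements.
No 3 of the 9 groups cover everything (all 84 combinations miss at least one element), so 4 is optimal.

4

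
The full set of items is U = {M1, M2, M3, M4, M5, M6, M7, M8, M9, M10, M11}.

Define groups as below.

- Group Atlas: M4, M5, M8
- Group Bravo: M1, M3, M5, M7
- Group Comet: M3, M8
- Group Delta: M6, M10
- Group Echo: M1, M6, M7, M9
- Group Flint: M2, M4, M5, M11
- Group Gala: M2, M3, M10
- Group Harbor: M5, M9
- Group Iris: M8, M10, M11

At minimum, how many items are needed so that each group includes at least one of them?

The 4 items {M5, M6, M8, M10} hit every group.
No choice of 3 items meets every group, so 4 is the minimum.

4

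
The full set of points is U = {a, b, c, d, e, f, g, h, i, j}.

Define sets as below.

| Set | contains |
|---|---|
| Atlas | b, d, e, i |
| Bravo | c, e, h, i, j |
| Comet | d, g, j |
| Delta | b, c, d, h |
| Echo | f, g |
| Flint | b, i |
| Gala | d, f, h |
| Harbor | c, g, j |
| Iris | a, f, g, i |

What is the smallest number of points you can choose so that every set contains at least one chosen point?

T = {b, f, j} meets every set (each contains at least one member of T), and |T| = 3.
The sets Flint, Gala, Harbor are pairwise disjoint, so any hitting set needs a separate point for each — at least 3. Hence 3 is optimal.

3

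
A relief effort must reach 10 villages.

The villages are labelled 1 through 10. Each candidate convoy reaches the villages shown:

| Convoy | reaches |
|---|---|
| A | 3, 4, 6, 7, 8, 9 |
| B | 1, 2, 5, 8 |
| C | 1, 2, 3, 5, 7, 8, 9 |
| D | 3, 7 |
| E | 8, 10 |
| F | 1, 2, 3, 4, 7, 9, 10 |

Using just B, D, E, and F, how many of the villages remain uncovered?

Union of B, D, E, F = {1, 2, 3, 4, 5, 7, 8, 9, 10}.
Not covered: 6 — 1 village.

1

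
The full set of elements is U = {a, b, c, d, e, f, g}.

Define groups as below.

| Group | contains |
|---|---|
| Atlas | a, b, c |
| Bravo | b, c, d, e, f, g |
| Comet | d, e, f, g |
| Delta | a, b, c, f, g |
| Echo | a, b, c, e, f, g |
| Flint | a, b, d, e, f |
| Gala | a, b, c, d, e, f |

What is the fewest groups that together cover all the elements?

2

Comet and Echo cover everything between them: the union {a, b, c, d, e, f, g} is all of U.
No single group has all 7 elements (the largest, Bravo, has 6), so 2 is optimal.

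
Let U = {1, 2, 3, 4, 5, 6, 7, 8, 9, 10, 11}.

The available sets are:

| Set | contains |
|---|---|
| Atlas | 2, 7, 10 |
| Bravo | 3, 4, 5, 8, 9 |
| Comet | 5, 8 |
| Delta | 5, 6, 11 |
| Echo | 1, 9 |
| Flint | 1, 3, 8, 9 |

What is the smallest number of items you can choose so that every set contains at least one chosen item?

3

The 3 items {1, 2, 5} hit every set.
The sets Atlas, Delta, Echo are pairwise disjoint, so any hitting set needs a separate item for each — at least 3. Hence 3 is optimal.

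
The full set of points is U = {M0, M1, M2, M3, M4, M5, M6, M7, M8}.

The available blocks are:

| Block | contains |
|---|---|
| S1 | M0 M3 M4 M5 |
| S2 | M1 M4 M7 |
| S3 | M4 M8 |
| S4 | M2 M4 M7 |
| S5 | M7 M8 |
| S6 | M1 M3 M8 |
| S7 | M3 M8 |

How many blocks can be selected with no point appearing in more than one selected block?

S2, S7 are pairwise disjoint (S2={M1,M4,M7}; S7={M3,M8}).
Every remaining block overlaps one of these, and no 3 of the listed blocks are pairwise disjoint, so 2 is the maximum.

2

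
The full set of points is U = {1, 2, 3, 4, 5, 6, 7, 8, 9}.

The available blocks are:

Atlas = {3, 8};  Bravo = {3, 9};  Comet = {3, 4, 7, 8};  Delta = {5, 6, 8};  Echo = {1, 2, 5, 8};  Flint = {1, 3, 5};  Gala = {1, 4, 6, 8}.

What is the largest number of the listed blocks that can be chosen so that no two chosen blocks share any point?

2

Bravo, Echo are pairwise disjoint (Bravo={3,9}; Echo={1,2,5,8}).
Every remaining block overlaps one of these, and no 3 of the listed blocks are pairwise disjoint, so 2 is the maximum.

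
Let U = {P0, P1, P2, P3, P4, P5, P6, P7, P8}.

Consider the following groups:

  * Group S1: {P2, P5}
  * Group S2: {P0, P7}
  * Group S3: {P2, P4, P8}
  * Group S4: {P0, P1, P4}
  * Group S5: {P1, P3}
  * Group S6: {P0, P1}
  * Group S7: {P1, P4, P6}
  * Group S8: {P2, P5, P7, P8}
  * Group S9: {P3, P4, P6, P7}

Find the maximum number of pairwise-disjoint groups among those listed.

3

S1, S6, S9 are pairwise disjoint (S1={P2,P5}; S6={P0,P1}; S9={P3,P4,P6,P7}).
Every remaining group overlaps one of these, and no 4 of the listed groups are pairwise disjoint, so 3 is the maximum.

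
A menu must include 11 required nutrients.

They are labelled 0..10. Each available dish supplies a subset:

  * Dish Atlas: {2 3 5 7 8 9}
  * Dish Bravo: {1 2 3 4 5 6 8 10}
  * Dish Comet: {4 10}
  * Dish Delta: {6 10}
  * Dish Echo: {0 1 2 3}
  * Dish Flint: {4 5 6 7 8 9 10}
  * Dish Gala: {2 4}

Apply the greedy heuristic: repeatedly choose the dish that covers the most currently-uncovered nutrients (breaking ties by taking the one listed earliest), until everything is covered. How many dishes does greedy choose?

Greedy: pick Bravo (covers 8 new) → pick Atlas (covers 2 new) → pick Echo (covers 1 new). Total picks: 3.
(The true minimum cover uses only 2 dishes, so greedy is not optimal here.)

3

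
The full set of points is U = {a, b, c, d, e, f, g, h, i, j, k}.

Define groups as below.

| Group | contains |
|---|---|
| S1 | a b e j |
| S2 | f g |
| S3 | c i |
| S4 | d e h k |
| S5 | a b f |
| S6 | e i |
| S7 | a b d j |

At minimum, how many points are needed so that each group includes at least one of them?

Take T = {b, e, g, i}. Each listed group contains at least one of these, so T is a hitting set of size 4.
No choice of 3 points meets every group, so 4 is the minimum.

4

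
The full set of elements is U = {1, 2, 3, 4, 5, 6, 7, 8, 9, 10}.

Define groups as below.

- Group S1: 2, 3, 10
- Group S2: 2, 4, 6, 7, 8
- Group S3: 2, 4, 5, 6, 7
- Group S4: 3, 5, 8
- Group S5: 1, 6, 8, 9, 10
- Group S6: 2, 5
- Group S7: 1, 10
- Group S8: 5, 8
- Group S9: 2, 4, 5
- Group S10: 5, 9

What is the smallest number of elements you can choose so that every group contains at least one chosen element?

3

The 3 elements {1, 2, 5} hit every group.
The groups S2, S7, S10 are pairwise disjoint, so any hitting set needs a separate element for each — at least 3. Hence 3 is optimal.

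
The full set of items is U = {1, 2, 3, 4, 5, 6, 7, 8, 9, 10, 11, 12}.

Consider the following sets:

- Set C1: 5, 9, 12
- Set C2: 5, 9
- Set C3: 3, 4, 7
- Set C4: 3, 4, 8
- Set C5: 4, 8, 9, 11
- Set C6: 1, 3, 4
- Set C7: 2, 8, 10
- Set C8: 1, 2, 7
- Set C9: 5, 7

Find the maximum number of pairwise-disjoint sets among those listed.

3

C6, C7, C9 are pairwise disjoint (C6={1,3,4}; C7={2,8,10}; C9={5,7}).
Every remaining set overlaps one of these, and no 4 of the listed sets are pairwise disjoint, so 3 is the maximum.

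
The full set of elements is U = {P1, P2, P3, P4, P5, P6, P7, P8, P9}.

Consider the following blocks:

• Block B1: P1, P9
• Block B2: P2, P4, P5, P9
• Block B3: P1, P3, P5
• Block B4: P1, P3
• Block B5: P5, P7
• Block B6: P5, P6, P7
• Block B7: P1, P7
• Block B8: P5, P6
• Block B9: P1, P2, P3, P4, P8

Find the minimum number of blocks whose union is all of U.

Take {B1, B6, B9}. Their union is {P1, P2, P3, P4, P5, P6, P7, P8, P9}, which is all 9 elements.
Only B9 contains P8, so B9 is forced; the remaining 4 elements need at least 2 more blocks (each remaining block adds at most 3) — so at least 3 blocks are needed, and 3 is optimal.

3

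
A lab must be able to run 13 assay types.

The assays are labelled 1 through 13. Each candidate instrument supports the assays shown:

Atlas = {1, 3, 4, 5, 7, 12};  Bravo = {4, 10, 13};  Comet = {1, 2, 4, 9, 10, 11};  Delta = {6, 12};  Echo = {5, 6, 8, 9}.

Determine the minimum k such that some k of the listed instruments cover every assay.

4

Atlas and Bravo and Comet and Echo together: Atlas ∪ Bravo ∪ Comet ∪ Echo = {1, 2, 3, 4, 5, 6, 7, 8, 9, 10, 11, 12, 13} — every assay is covered.
No 3 of the 5 instruments cover everything (all 10 combinations miss at least one assay), so 4 is optimal.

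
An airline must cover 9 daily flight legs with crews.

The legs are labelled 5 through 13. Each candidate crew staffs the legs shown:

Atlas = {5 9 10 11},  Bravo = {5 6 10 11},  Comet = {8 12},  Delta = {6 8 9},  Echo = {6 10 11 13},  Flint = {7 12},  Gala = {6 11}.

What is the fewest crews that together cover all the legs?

4

Atlas and Comet and Echo and Flint together: Atlas ∪ Comet ∪ Echo ∪ Flint = {5, 6, 7, 8, 9, 10, 11, 12, 13} — every leg is covered.
Only Echo contains 13, so Echo is forced; the remaining 5 legs need at least 3 more crews (each remaining crew adds at most 2) — so at least 4 crews are needed, and 4 is optimal.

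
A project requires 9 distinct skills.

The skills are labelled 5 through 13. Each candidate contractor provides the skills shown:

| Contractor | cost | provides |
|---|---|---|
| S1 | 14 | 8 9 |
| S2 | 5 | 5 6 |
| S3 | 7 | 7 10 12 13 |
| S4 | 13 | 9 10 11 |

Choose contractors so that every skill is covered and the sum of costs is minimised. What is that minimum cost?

39

S1, S2, S3, S4 together cover every skill (S1 ∪ S2 ∪ S3 ∪ S4 = {5, 6, 7, 8, 9, 10, 11, 12, 13}); total cost 14 + 5 + 7 + 13 = 39.
No covering selection has total cost below 39.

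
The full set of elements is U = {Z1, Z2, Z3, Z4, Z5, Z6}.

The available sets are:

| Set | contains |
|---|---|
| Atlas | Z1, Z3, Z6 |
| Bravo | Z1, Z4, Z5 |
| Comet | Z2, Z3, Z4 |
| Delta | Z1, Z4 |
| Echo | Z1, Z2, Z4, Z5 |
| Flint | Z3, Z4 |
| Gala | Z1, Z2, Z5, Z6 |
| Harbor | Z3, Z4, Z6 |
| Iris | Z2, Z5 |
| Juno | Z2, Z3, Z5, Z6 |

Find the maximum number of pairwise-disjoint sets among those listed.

Harbor, Iris are pairwise disjoint (Harbor={Z3,Z4,Z6}; Iris={Z2,Z5}).
Every remaining set overlaps one of these, and no 3 of the listed sets are pairwise disjoint, so 2 is the maximum.

2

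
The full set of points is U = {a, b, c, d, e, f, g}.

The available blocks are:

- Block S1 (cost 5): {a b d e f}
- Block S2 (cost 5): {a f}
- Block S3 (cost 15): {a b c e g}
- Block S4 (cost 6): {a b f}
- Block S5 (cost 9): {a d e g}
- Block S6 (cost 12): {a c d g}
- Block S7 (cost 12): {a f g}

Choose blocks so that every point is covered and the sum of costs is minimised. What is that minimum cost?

S1, S6 together cover every point (S1 ∪ S6 = {a, b, c, d, e, f, g}); total cost 5 + 12 = 17.
No covering selection has total cost below 17.

17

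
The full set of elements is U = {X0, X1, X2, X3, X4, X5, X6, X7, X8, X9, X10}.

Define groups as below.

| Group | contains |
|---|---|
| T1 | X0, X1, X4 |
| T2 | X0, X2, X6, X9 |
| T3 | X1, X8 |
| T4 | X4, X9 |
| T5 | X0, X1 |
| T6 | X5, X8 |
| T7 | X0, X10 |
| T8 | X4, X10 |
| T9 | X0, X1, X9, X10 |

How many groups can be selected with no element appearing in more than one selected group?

T3, T4, T7 are pairwise disjoint (T3={X1,X8}; T4={X4,X9}; T7={X0,X10}).
Every remaining group overlaps one of these, and no 4 of the listed groups are pairwise disjoint, so 3 is the maximum.

3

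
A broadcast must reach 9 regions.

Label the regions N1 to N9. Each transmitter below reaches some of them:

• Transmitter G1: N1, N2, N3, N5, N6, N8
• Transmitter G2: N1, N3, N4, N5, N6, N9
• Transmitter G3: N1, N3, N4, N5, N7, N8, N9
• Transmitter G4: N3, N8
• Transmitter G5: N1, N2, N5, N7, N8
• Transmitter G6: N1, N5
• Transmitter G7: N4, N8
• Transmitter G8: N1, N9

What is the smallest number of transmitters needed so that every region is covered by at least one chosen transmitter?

Take {G1, G3}. Their union is {N1, N2, N3, N4, N5, N6, N7, N8, N9}, which is all 9 regions.
No single transmitter has all 9 regions (the largest, G3, has 7), so 2 is optimal.

2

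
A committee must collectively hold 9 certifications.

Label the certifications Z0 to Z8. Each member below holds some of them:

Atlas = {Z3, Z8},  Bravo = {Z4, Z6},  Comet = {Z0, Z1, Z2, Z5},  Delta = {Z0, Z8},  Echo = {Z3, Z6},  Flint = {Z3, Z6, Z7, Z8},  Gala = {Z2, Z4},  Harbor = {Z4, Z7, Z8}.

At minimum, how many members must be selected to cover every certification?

3

Take {Comet, Flint, Gala}. Their union is {Z0, Z1, Z2, Z3, Z4, Z5, Z6, Z7, Z8}, which is all 9 certifications.
Each member has at most 4 certifications, and 2·4 = 8 < 9 — so at least 3 members are needed, and 3 is optimal.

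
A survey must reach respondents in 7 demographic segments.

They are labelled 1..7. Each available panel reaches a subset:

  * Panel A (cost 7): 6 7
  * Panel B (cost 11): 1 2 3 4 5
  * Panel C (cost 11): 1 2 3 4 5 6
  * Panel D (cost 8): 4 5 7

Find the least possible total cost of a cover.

A, C together cover every segment (A ∪ C = {1, 2, 3, 4, 5, 6, 7}); total cost 7 + 11 = 18.
No covering selection has total cost below 18.

18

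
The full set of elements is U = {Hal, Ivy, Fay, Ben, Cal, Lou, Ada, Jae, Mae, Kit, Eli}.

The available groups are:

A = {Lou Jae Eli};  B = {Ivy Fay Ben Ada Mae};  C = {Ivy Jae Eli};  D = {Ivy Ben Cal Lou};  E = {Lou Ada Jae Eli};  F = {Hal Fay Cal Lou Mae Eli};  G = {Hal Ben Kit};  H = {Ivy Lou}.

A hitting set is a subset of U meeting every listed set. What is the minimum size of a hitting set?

Take T = {Ben, Lou, Jae}. Each listed group contains at least one of these, so T is a hitting set of size 3.
No choice of 2 elements meets every group, so 3 is the minimum.

3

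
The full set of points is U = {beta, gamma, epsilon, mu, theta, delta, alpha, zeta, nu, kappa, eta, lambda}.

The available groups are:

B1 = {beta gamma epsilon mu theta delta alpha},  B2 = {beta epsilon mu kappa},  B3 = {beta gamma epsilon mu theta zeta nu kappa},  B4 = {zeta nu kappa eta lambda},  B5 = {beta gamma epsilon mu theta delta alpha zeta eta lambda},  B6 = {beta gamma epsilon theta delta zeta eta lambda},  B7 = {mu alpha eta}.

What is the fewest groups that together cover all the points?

2

Take {B4, B5}. Their union is {beta, gamma, epsilon, mu, theta, delta, alpha, zeta, nu, kappa, eta, lambda}, which is all 12 points.
No single group has all 12 points (the largest, B5, has 10), so 2 is optimal.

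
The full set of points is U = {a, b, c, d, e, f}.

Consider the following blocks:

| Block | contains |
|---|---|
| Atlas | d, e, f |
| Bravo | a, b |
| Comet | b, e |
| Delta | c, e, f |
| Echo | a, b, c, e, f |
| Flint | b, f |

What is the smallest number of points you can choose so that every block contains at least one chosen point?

2

Take H = {b, f}. Each listed block contains at least one of these, so H is a hitting set of size 2.
The blocks Atlas, Bravo are pairwise disjoint, so any hitting set needs a separate point for each — at least 2. Hence 2 is optimal.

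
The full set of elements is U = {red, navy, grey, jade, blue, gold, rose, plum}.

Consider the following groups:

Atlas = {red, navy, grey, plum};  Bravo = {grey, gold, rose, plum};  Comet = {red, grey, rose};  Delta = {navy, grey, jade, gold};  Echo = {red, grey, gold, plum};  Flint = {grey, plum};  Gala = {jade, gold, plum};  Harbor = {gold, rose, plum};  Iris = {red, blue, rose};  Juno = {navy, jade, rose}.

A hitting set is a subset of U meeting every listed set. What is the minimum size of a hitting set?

The 3 elements {grey, gold, rose} hit every group.
No choice of 2 elements meets every group, so 3 is the minimum.

3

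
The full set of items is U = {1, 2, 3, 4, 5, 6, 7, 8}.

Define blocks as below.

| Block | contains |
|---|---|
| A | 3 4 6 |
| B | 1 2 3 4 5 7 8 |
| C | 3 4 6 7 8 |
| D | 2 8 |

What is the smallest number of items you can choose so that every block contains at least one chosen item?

The 2 items {2, 6} hit every block.
The blocks A, D are pairwise disjoint, so any hitting set needs a separate item for each — at least 2. Hence 2 is optimal.

2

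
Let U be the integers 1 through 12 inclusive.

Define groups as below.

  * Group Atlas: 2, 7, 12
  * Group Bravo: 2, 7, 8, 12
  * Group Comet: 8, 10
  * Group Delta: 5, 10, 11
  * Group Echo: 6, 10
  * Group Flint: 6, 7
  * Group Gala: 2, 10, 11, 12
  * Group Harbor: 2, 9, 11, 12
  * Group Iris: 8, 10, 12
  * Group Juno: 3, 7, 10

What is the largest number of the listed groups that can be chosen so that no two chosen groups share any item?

Comet, Flint, Harbor are pairwise disjoint (Comet={8,10}; Flint={6,7}; Harbor={2,9,11,12}).
Every remaining group overlaps one of these, and no 4 of the listed groups are pairwise disjoint, so 3 is the maximum.

3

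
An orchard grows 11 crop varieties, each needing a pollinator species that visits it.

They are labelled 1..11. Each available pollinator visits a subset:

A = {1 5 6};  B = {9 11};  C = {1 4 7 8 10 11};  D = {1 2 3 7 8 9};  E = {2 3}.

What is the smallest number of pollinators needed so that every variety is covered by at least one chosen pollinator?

A and C and D together: A ∪ C ∪ D = {1, 2, 3, 4, 5, 6, 7, 8, 9, 10, 11} — every variety is covered.
Only C contains 4, so C is forced; the remaining 5 varieties need at least 2 more pollinators (each remaining pollinator adds at most 3) — so at least 3 pollinators are needed, and 3 is optimal.

3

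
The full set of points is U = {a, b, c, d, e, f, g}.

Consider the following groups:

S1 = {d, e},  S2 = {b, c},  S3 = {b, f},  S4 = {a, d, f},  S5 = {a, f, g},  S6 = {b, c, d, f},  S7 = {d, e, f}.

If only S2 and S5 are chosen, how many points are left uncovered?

2

Union of S2, S5 = {a, b, c, f, g}.
Not covered: d, e — 2 points.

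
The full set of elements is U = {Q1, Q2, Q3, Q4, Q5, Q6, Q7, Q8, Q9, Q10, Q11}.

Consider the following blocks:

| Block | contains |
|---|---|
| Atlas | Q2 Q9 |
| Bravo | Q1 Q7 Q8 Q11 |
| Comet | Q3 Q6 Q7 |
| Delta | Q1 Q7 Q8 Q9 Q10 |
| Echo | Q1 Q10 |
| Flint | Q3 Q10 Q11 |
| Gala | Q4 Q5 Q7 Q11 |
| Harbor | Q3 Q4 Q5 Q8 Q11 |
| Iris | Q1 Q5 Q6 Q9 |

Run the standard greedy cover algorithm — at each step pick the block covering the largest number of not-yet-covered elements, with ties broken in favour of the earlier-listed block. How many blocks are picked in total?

Greedy: pick Delta (covers 5 new) → pick Harbor (covers 4 new) → pick Atlas (covers 1 new) → pick Comet (covers 1 new). Total picks: 4.

4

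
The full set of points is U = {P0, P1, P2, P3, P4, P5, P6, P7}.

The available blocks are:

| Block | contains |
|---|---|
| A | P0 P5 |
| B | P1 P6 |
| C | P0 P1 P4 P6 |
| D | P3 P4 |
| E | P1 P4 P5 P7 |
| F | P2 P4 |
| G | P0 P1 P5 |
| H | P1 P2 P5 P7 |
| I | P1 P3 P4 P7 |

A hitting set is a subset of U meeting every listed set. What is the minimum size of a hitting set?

Take T = {P4, P5, P6}. Each listed block contains at least one of these, so T is a hitting set of size 3.
The blocks A, B, F are pairwise disjoint, so any hitting set needs a separate point for each — at least 3. Hence 3 is optimal.

3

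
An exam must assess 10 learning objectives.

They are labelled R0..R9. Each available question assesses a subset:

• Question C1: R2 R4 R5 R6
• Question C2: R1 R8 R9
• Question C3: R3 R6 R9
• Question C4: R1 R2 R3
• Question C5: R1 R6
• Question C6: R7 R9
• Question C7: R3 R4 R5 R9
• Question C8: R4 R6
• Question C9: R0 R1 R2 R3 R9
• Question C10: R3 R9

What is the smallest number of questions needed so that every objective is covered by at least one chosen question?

4

Take {C1, C2, C6, C9}. Their union is {R0, R1, R2, R3, R4, R5, R6, R7, R8, R9}, which is all 10 objectives.
No 3 of the 10 questions cover everything (all 120 combinations miss at least one objective), so 4 is optimal.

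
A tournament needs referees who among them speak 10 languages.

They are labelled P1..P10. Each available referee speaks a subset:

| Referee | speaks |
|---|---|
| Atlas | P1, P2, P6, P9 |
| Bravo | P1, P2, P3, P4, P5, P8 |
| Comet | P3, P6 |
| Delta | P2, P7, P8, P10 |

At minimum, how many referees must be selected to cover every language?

Take {Atlas, Bravo, Delta}. Their union is {P1, P2, P3, P4, P5, P6, P7, P8, P9, P10}, which is all 10 languages.
Only Bravo contains P4, so Bravo is forced; the remaining 4 languages need at least 2 more referees (each remaining referee adds at most 2) — so at least 3 referees are needed, and 3 is optimal.

3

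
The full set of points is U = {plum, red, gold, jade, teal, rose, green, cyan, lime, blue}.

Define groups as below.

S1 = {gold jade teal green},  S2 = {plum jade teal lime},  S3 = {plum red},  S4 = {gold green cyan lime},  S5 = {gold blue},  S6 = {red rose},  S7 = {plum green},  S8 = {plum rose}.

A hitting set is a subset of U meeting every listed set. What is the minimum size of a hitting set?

The 3 points {plum, red, gold} hit every group.
The groups S5, S6, S7 are pairwise disjoint, so any hitting set needs a separate point for each — at least 3. Hence 3 is optimal.

3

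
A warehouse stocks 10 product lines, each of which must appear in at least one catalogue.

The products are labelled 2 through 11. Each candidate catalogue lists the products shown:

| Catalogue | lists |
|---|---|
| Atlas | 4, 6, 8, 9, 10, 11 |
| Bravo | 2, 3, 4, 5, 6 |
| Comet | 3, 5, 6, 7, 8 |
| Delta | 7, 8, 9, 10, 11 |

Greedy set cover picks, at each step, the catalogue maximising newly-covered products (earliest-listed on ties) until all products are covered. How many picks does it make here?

3

Greedy: pick Atlas (covers 6 new) → pick Bravo (covers 3 new) → pick Comet (covers 1 new). Total picks: 3.
(The true minimum cover uses only 2 catalogues, so greedy is not optimal here.)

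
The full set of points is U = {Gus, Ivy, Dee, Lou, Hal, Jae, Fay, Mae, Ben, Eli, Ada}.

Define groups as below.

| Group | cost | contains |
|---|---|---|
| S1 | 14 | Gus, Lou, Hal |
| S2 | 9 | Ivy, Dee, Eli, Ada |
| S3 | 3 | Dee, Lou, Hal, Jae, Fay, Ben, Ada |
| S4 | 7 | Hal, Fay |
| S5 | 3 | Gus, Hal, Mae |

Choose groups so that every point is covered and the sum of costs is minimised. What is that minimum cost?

15

S2, S3, S5 together cover every point (S2 ∪ S3 ∪ S5 = {Gus, Ivy, Dee, Lou, Hal, Jae, Fay, Mae, Ben, Eli, Ada}); total cost 9 + 3 + 3 = 15.
No covering selection has total cost below 15.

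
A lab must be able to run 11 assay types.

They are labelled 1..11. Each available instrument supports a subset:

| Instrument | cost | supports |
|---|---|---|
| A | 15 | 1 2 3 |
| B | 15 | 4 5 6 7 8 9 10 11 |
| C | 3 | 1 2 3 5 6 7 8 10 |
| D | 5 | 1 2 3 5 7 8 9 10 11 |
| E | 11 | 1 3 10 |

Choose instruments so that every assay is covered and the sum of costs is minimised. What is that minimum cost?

18

B, C together cover every assay (B ∪ C = {1, 2, 3, 4, 5, 6, 7, 8, 9, 10, 11}); total cost 15 + 3 = 18.
The greedy pick C, D, B costs 23; no covering selection beats 18.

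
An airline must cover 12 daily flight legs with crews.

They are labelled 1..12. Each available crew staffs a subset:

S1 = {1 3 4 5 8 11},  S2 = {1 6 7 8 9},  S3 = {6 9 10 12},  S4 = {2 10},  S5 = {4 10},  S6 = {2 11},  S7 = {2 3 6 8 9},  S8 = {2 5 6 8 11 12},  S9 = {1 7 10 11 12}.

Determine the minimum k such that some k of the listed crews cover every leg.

3

Take {S1, S7, S9}. Their union is {1, 2, 3, 4, 5, 6, 7, 8, 9, 10, 11, 12}, which is all 12 legs.
No 2 of the 9 crews cover everything (all 36 combinations miss at least one leg), so 3 is optimal.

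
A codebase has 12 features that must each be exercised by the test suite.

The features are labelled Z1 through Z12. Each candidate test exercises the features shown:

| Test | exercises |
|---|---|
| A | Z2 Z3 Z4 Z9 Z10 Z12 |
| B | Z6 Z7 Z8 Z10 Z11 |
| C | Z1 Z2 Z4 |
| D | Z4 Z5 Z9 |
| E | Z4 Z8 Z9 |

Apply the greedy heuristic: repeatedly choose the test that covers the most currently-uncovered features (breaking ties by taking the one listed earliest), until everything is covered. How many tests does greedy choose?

Greedy: pick A (covers 6 new) → pick B (covers 4 new) → pick C (covers 1 new) → pick D (covers 1 new). Total picks: 4.

4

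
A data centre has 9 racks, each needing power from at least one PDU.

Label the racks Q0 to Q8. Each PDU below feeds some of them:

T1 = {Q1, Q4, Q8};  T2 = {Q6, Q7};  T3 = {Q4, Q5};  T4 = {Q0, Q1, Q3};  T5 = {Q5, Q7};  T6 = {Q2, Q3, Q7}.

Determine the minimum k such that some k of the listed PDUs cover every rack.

5

Take {T1, T2, T3, T4, T6}. Their union is {Q0, Q1, Q2, Q3, Q4, Q5, Q6, Q7, Q8}, which is all 9 racks.
No 4 of the 6 PDUs cover everything (all 15 combinations miss at least one rack), so 5 is optimal.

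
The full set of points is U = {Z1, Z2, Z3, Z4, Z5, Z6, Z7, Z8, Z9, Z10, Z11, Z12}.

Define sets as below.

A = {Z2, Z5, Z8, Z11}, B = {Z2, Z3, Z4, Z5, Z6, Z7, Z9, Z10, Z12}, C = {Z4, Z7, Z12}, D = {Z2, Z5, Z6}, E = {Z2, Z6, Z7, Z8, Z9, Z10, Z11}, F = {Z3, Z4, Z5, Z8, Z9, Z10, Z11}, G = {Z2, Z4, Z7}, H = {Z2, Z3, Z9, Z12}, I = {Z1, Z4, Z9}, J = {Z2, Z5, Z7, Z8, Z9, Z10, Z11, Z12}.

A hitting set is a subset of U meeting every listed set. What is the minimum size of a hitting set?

T = {Z2, Z4} meets every set (each contains at least one member of T), and |T| = 2.
The sets A, C are pairwise disjoint, so any hitting set needs a separate point for each — at least 2. Hence 2 is optimal.

2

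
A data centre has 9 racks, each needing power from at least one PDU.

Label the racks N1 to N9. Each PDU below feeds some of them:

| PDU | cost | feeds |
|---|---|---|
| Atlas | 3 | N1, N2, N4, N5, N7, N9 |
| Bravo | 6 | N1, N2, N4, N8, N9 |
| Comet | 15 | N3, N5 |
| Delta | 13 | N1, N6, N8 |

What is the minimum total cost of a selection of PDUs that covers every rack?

Atlas, Comet, Delta together cover every rack (Atlas ∪ Comet ∪ Delta = {N1, N2, N3, N4, N5, N6, N7, N8, N9}); total cost 3 + 15 + 13 = 31.
The greedy pick Atlas, Bravo, Delta, Comet costs 37; no covering selection beats 31.

31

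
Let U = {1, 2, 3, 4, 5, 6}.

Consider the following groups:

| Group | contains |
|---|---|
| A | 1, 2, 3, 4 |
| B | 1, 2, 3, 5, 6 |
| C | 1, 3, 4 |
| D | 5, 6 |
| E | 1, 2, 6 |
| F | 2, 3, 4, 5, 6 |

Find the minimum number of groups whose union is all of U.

E and F cover everything between them: the union {1, 2, 3, 4, 5, 6} is all of U.
No single group has all 6 items (the largest, B, has 5), so 2 is optimal.

2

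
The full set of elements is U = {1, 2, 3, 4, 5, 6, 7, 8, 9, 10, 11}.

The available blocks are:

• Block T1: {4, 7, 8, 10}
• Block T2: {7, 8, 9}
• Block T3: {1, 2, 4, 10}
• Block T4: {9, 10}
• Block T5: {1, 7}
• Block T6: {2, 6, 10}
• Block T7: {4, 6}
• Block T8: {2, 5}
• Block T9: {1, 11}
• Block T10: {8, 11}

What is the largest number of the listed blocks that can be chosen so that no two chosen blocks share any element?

T4, T5, T7, T8, T10 are pairwise disjoint (T4={9,10}; T5={1,7}; T7={4,6}; T8={2,5}; T10={8,11}).
Every remaining block overlaps one of these, and no 6 of the listed blocks are pairwise disjoint, so 5 is the maximum.

5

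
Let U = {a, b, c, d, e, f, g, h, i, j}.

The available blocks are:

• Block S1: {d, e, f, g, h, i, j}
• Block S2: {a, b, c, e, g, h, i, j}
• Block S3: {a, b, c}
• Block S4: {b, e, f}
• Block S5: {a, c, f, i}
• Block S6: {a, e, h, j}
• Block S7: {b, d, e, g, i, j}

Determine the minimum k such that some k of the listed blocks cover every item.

S1 and S3 together: S1 ∪ S3 = {a, b, c, d, e, f, g, h, i, j} — every item is covered.
No single block has all 10 items (the largest, S2, has 8), so 2 is optimal.

2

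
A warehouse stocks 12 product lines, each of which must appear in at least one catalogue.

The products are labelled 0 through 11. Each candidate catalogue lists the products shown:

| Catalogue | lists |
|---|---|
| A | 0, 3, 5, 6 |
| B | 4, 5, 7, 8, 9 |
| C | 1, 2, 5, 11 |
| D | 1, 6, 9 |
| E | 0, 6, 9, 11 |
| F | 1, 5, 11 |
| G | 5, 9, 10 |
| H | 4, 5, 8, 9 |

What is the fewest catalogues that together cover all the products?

4

A and B and C and G together: A ∪ B ∪ C ∪ G = {0, 1, 2, 3, 4, 5, 6, 7, 8, 9, 10, 11} — every product is covered.
Only B contains 7, so B is forced; the remaining 7 products need at least 3 more catalogues (each remaining catalogue adds at most 3) — so at least 4 catalogues are needed, and 4 is optimal.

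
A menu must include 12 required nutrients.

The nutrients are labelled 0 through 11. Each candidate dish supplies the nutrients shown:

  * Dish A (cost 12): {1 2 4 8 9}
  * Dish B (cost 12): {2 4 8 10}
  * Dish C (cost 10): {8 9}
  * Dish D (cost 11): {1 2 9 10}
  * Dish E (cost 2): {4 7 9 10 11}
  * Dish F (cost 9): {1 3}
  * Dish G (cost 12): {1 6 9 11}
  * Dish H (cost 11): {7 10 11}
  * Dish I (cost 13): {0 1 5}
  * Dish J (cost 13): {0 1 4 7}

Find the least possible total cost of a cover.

A, E, F, G, I together cover every nutrient (A ∪ E ∪ F ∪ G ∪ I = {0, 1, 2, 3, 4, 5, 6, 7, 8, 9, 10, 11}); total cost 12 + 2 + 9 + 12 + 13 = 48.
No covering selection has total cost below 48.

48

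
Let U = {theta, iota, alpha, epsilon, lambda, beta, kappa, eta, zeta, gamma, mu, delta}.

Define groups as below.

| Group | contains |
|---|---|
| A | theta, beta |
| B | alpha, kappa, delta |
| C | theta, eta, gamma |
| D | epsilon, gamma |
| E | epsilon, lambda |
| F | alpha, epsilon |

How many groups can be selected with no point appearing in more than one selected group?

3

A, B, E are pairwise disjoint (A={theta,beta}; B={alpha,kappa,delta}; E={epsilon,lambda}).
Every remaining group overlaps one of these, and no 4 of the listed groups are pairwise disjoint, so 3 is the maximum.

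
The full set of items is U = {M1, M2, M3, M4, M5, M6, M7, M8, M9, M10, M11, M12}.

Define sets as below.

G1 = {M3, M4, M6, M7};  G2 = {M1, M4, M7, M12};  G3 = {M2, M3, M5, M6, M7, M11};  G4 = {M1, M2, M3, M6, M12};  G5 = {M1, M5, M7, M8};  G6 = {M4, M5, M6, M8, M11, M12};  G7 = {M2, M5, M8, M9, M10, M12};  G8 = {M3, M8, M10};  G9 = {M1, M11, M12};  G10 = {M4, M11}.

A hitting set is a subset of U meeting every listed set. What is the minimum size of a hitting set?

4

The 4 items {M7, M8, M11, M12} hit every set.
No choice of 3 items meets every set, so 4 is the minimum.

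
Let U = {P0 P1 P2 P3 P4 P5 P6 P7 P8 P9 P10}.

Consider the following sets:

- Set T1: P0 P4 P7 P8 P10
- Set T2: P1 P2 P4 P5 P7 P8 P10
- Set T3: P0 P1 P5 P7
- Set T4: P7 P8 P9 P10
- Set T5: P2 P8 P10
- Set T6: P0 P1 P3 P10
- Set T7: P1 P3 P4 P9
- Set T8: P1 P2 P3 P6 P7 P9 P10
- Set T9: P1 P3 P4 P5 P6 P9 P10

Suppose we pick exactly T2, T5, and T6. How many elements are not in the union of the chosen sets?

2

Union of T2, T5, T6 = {P0, P1, P2, P3, P4, P5, P7, P8, P10}.
Not covered: P6, P9 — 2 elements.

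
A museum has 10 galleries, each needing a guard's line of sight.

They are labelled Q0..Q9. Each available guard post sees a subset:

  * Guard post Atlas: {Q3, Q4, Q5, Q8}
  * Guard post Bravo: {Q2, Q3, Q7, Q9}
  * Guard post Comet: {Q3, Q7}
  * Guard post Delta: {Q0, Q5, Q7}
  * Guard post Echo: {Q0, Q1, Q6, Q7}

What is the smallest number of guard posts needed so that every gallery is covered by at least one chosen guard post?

3

Take {Atlas, Bravo, Echo}. Their union is {Q0, Q1, Q2, Q3, Q4, Q5, Q6, Q7, Q8, Q9}, which is all 10 galleries.
Each guard post has at most 4 galleries, and 2·4 = 8 < 10 — so at least 3 guard posts are needed, and 3 is optimal.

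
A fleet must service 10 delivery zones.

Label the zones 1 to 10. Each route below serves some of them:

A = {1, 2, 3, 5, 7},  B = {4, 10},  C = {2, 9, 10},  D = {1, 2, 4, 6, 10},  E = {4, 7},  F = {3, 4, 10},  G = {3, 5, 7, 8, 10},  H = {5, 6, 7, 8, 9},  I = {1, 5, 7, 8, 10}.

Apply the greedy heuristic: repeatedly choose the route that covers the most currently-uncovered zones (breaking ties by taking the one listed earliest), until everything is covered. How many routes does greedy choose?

3

Greedy: pick A (covers 5 new) → pick D (covers 3 new) → pick H (covers 2 new). Total picks: 3.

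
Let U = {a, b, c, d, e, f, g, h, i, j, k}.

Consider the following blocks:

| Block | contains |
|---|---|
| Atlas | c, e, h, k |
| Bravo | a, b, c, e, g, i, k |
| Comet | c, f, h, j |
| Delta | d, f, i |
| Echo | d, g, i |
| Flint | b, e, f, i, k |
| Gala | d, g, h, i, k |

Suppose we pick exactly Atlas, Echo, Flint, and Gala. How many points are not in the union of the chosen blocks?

Union of Atlas, Echo, Flint, Gala = {b, c, d, e, f, g, h, i, k}.
Not covered: a, j — 2 points.

2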